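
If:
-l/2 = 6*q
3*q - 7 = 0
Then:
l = -28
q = 7/3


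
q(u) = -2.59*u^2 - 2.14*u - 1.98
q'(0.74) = -5.97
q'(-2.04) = 8.43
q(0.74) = -4.98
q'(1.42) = -9.50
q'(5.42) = -30.22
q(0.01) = -2.00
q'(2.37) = -14.42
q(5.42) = -89.66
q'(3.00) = -17.68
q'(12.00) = -64.30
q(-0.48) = -1.55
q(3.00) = -31.71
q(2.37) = -21.60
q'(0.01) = -2.19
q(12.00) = -400.62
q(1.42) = -10.24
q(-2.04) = -8.39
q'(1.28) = -8.77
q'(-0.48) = 0.35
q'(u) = -5.18*u - 2.14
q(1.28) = -8.96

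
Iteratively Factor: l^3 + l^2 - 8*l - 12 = (l - 3)*(l^2 + 4*l + 4) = (l - 3)*(l + 2)*(l + 2)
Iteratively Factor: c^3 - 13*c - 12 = (c + 3)*(c^2 - 3*c - 4) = (c - 4)*(c + 3)*(c + 1)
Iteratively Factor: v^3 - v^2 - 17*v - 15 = (v - 5)*(v^2 + 4*v + 3) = (v - 5)*(v + 1)*(v + 3)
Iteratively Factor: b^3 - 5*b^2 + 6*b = (b)*(b^2 - 5*b + 6) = b*(b - 2)*(b - 3)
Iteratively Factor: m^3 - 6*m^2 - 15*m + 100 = (m - 5)*(m^2 - m - 20) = (m - 5)^2*(m + 4)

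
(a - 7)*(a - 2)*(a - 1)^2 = a^4 - 11*a^3 + 33*a^2 - 37*a + 14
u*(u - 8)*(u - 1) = u^3 - 9*u^2 + 8*u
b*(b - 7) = b^2 - 7*b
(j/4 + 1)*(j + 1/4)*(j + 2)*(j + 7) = j^4/4 + 53*j^3/16 + 213*j^2/16 + 137*j/8 + 7/2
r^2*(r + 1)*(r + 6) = r^4 + 7*r^3 + 6*r^2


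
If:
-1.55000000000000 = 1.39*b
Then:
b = -1.12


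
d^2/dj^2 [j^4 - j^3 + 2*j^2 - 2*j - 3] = 12*j^2 - 6*j + 4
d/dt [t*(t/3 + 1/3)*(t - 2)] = t^2 - 2*t/3 - 2/3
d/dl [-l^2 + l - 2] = 1 - 2*l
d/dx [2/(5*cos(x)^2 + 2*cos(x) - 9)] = 4*(5*cos(x) + 1)*sin(x)/(5*cos(x)^2 + 2*cos(x) - 9)^2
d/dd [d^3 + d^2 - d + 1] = 3*d^2 + 2*d - 1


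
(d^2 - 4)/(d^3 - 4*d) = 1/d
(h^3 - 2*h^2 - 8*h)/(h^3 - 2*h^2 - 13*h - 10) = h*(h - 4)/(h^2 - 4*h - 5)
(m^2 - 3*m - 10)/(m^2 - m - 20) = (m + 2)/(m + 4)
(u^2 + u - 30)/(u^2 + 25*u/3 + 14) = 3*(u - 5)/(3*u + 7)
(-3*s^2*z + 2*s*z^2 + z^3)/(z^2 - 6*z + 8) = z*(-3*s^2 + 2*s*z + z^2)/(z^2 - 6*z + 8)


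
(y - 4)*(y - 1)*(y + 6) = y^3 + y^2 - 26*y + 24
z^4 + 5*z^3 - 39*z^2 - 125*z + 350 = (z - 5)*(z - 2)*(z + 5)*(z + 7)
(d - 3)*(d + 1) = d^2 - 2*d - 3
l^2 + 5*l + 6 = (l + 2)*(l + 3)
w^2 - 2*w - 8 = (w - 4)*(w + 2)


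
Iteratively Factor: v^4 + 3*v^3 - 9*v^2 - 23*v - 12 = (v - 3)*(v^3 + 6*v^2 + 9*v + 4) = (v - 3)*(v + 1)*(v^2 + 5*v + 4) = (v - 3)*(v + 1)*(v + 4)*(v + 1)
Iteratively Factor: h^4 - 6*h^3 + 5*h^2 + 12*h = (h - 3)*(h^3 - 3*h^2 - 4*h) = (h - 3)*(h + 1)*(h^2 - 4*h) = (h - 4)*(h - 3)*(h + 1)*(h)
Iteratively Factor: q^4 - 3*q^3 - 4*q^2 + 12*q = (q - 2)*(q^3 - q^2 - 6*q) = q*(q - 2)*(q^2 - q - 6) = q*(q - 2)*(q + 2)*(q - 3)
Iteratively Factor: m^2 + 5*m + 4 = (m + 1)*(m + 4)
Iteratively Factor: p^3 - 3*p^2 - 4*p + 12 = (p - 2)*(p^2 - p - 6) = (p - 3)*(p - 2)*(p + 2)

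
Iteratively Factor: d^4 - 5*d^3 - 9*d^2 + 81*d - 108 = (d + 4)*(d^3 - 9*d^2 + 27*d - 27) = (d - 3)*(d + 4)*(d^2 - 6*d + 9) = (d - 3)^2*(d + 4)*(d - 3)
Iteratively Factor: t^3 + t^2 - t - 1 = (t - 1)*(t^2 + 2*t + 1) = (t - 1)*(t + 1)*(t + 1)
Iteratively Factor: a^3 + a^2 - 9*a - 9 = (a + 3)*(a^2 - 2*a - 3) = (a - 3)*(a + 3)*(a + 1)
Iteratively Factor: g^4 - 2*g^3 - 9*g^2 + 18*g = (g)*(g^3 - 2*g^2 - 9*g + 18) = g*(g - 3)*(g^2 + g - 6) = g*(g - 3)*(g - 2)*(g + 3)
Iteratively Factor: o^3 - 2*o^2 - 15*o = (o + 3)*(o^2 - 5*o) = o*(o + 3)*(o - 5)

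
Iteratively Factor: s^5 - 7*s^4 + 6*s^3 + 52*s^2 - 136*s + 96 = (s - 2)*(s^4 - 5*s^3 - 4*s^2 + 44*s - 48) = (s - 2)^2*(s^3 - 3*s^2 - 10*s + 24) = (s - 2)^3*(s^2 - s - 12) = (s - 2)^3*(s + 3)*(s - 4)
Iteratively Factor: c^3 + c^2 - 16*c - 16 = (c + 1)*(c^2 - 16) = (c - 4)*(c + 1)*(c + 4)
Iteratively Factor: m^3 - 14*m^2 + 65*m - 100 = (m - 4)*(m^2 - 10*m + 25) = (m - 5)*(m - 4)*(m - 5)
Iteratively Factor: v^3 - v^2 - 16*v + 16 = (v - 1)*(v^2 - 16) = (v - 4)*(v - 1)*(v + 4)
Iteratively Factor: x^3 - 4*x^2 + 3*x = (x - 1)*(x^2 - 3*x) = x*(x - 1)*(x - 3)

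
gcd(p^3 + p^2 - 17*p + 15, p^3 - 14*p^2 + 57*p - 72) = p - 3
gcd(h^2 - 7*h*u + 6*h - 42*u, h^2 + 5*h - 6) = h + 6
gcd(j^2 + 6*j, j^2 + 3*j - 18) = j + 6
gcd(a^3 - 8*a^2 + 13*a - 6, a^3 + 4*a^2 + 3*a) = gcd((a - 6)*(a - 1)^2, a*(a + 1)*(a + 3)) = 1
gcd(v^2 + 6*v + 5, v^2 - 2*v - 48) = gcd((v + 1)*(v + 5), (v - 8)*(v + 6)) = 1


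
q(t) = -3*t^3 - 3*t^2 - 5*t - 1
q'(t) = -9*t^2 - 6*t - 5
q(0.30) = -2.85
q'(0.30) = -7.61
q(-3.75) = 133.77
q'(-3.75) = -109.06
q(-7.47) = 1119.45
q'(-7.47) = -462.39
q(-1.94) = 19.31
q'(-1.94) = -27.23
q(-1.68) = 13.16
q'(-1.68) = -20.32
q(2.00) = -47.00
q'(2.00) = -53.00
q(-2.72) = 50.78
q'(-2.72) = -55.27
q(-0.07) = -0.66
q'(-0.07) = -4.62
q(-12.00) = 4811.00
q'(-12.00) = -1229.00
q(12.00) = -5677.00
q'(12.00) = -1373.00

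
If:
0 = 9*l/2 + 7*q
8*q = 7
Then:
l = -49/36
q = 7/8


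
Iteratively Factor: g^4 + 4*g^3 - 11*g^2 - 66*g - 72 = (g + 3)*(g^3 + g^2 - 14*g - 24) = (g + 3)^2*(g^2 - 2*g - 8) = (g + 2)*(g + 3)^2*(g - 4)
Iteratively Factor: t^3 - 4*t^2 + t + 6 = (t + 1)*(t^2 - 5*t + 6) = (t - 2)*(t + 1)*(t - 3)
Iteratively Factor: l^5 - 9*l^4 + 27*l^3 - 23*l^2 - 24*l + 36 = (l + 1)*(l^4 - 10*l^3 + 37*l^2 - 60*l + 36) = (l - 2)*(l + 1)*(l^3 - 8*l^2 + 21*l - 18) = (l - 2)^2*(l + 1)*(l^2 - 6*l + 9) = (l - 3)*(l - 2)^2*(l + 1)*(l - 3)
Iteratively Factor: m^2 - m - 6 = (m - 3)*(m + 2)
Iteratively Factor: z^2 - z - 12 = (z + 3)*(z - 4)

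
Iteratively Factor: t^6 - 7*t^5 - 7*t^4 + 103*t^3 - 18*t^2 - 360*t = (t)*(t^5 - 7*t^4 - 7*t^3 + 103*t^2 - 18*t - 360) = t*(t - 3)*(t^4 - 4*t^3 - 19*t^2 + 46*t + 120) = t*(t - 5)*(t - 3)*(t^3 + t^2 - 14*t - 24) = t*(t - 5)*(t - 4)*(t - 3)*(t^2 + 5*t + 6) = t*(t - 5)*(t - 4)*(t - 3)*(t + 2)*(t + 3)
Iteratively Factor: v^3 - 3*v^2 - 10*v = (v - 5)*(v^2 + 2*v) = v*(v - 5)*(v + 2)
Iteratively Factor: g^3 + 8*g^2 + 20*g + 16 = (g + 4)*(g^2 + 4*g + 4) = (g + 2)*(g + 4)*(g + 2)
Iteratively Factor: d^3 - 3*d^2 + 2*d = (d - 2)*(d^2 - d) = (d - 2)*(d - 1)*(d)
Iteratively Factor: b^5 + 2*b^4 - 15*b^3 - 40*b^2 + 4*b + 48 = (b + 2)*(b^4 - 15*b^2 - 10*b + 24) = (b + 2)*(b + 3)*(b^3 - 3*b^2 - 6*b + 8) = (b - 4)*(b + 2)*(b + 3)*(b^2 + b - 2) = (b - 4)*(b + 2)^2*(b + 3)*(b - 1)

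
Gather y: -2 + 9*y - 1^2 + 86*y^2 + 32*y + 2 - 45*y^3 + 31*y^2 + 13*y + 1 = -45*y^3 + 117*y^2 + 54*y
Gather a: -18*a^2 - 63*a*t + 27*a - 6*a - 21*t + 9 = -18*a^2 + a*(21 - 63*t) - 21*t + 9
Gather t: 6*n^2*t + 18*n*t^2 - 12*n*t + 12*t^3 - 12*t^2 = 12*t^3 + t^2*(18*n - 12) + t*(6*n^2 - 12*n)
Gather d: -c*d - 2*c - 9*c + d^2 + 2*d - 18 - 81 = -11*c + d^2 + d*(2 - c) - 99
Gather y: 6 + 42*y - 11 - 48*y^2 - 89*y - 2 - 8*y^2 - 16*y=-56*y^2 - 63*y - 7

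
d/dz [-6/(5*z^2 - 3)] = 60*z/(5*z^2 - 3)^2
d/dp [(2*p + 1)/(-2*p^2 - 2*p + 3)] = 2*(-2*p^2 - 2*p + (2*p + 1)^2 + 3)/(2*p^2 + 2*p - 3)^2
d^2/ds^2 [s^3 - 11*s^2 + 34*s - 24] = 6*s - 22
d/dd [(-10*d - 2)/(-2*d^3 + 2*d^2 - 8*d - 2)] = (5*d^3 - 5*d^2 + 20*d - (5*d + 1)*(3*d^2 - 2*d + 4) + 5)/(d^3 - d^2 + 4*d + 1)^2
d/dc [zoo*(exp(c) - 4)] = zoo*exp(c)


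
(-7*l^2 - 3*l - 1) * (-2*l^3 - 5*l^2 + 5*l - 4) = 14*l^5 + 41*l^4 - 18*l^3 + 18*l^2 + 7*l + 4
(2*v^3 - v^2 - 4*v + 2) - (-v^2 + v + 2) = 2*v^3 - 5*v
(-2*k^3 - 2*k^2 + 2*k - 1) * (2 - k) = 2*k^4 - 2*k^3 - 6*k^2 + 5*k - 2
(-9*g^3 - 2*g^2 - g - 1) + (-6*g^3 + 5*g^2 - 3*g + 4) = -15*g^3 + 3*g^2 - 4*g + 3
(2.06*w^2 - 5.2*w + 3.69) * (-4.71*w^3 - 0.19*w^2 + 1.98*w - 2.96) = -9.7026*w^5 + 24.1006*w^4 - 12.3131*w^3 - 17.0947*w^2 + 22.6982*w - 10.9224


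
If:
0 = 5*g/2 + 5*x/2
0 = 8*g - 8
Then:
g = 1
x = -1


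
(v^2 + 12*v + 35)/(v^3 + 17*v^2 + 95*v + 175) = 1/(v + 5)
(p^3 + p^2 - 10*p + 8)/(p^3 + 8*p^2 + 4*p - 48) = (p - 1)/(p + 6)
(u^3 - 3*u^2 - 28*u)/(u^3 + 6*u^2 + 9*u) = (u^2 - 3*u - 28)/(u^2 + 6*u + 9)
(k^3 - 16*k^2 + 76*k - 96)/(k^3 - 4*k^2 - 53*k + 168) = (k^2 - 8*k + 12)/(k^2 + 4*k - 21)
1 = 1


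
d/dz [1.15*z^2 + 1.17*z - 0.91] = 2.3*z + 1.17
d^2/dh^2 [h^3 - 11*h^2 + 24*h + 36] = 6*h - 22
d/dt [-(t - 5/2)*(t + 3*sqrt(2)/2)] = -2*t - 3*sqrt(2)/2 + 5/2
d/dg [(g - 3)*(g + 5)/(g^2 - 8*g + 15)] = -10/(g^2 - 10*g + 25)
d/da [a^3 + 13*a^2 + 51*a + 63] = 3*a^2 + 26*a + 51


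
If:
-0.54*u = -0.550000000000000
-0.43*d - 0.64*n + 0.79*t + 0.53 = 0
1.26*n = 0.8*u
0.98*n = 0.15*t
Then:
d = 8.03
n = 0.65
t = 4.22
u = 1.02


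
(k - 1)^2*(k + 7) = k^3 + 5*k^2 - 13*k + 7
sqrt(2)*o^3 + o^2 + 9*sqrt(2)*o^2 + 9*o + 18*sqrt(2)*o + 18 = (o + 3)*(o + 6)*(sqrt(2)*o + 1)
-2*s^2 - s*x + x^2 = (-2*s + x)*(s + x)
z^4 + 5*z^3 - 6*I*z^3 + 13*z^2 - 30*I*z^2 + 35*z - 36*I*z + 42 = (z + 2)*(z + 3)*(z - 7*I)*(z + I)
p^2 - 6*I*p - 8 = (p - 4*I)*(p - 2*I)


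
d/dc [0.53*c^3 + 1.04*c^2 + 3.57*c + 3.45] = 1.59*c^2 + 2.08*c + 3.57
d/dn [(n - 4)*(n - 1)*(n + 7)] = 3*n^2 + 4*n - 31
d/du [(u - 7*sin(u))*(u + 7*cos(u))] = -7*sqrt(2)*u*sin(u + pi/4) + 2*u - 49*cos(2*u) + 7*sqrt(2)*cos(u + pi/4)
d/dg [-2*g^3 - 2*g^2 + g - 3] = -6*g^2 - 4*g + 1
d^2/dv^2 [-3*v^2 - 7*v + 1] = -6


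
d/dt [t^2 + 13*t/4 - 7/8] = 2*t + 13/4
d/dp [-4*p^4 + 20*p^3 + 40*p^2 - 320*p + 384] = -16*p^3 + 60*p^2 + 80*p - 320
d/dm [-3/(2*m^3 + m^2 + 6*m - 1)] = 6*(3*m^2 + m + 3)/(2*m^3 + m^2 + 6*m - 1)^2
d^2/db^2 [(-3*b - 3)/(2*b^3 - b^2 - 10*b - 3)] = 6*(4*(b + 1)*(-3*b^2 + b + 5)^2 + (6*b^2 - 2*b + (b + 1)*(6*b - 1) - 10)*(-2*b^3 + b^2 + 10*b + 3))/(-2*b^3 + b^2 + 10*b + 3)^3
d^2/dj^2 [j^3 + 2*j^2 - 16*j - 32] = 6*j + 4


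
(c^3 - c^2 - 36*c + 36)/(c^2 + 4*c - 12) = (c^2 - 7*c + 6)/(c - 2)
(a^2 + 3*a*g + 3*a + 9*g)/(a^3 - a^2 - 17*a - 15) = (a + 3*g)/(a^2 - 4*a - 5)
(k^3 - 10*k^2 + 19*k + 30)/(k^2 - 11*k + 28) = (k^3 - 10*k^2 + 19*k + 30)/(k^2 - 11*k + 28)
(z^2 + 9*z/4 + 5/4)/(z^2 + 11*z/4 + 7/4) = (4*z + 5)/(4*z + 7)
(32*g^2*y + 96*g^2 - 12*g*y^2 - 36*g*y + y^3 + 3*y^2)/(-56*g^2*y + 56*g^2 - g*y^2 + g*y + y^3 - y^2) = (-4*g*y - 12*g + y^2 + 3*y)/(7*g*y - 7*g + y^2 - y)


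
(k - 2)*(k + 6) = k^2 + 4*k - 12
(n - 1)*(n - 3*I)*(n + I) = n^3 - n^2 - 2*I*n^2 + 3*n + 2*I*n - 3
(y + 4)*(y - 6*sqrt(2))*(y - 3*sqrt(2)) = y^3 - 9*sqrt(2)*y^2 + 4*y^2 - 36*sqrt(2)*y + 36*y + 144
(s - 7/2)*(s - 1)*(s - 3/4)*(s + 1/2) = s^4 - 19*s^3/4 + 17*s^2/4 + 13*s/16 - 21/16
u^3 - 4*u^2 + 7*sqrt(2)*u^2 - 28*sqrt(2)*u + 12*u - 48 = (u - 4)*(u + sqrt(2))*(u + 6*sqrt(2))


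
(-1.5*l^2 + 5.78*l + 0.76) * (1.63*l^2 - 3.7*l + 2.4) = -2.445*l^4 + 14.9714*l^3 - 23.7472*l^2 + 11.06*l + 1.824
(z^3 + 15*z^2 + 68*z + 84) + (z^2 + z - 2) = z^3 + 16*z^2 + 69*z + 82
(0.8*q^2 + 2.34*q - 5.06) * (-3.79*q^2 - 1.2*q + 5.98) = -3.032*q^4 - 9.8286*q^3 + 21.1534*q^2 + 20.0652*q - 30.2588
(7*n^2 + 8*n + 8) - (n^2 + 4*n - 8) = 6*n^2 + 4*n + 16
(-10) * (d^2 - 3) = 30 - 10*d^2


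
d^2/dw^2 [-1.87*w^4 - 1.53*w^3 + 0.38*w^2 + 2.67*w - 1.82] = -22.44*w^2 - 9.18*w + 0.76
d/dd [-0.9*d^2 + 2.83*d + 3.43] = 2.83 - 1.8*d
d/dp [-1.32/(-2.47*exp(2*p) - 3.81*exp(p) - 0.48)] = (-6.5208*exp(p) - 5.0292)*exp(p)/(2.47*exp(2*p) + 3.81*exp(p) + 0.48)^2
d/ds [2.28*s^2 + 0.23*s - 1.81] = 4.56*s + 0.23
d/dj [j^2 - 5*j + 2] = 2*j - 5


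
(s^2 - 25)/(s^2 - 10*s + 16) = (s^2 - 25)/(s^2 - 10*s + 16)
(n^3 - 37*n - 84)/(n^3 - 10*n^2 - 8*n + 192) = (n^2 - 4*n - 21)/(n^2 - 14*n + 48)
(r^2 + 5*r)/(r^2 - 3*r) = (r + 5)/(r - 3)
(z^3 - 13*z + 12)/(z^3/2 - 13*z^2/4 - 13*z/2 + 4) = 4*(z^3 - 13*z + 12)/(2*z^3 - 13*z^2 - 26*z + 16)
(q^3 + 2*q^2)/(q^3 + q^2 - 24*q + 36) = q^2*(q + 2)/(q^3 + q^2 - 24*q + 36)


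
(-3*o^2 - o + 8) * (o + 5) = -3*o^3 - 16*o^2 + 3*o + 40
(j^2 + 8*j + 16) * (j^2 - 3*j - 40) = j^4 + 5*j^3 - 48*j^2 - 368*j - 640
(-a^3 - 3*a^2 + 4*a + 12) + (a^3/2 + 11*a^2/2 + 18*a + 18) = -a^3/2 + 5*a^2/2 + 22*a + 30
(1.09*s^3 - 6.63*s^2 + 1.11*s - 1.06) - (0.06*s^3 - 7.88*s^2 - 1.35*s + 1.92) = 1.03*s^3 + 1.25*s^2 + 2.46*s - 2.98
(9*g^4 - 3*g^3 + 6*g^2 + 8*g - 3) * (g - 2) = 9*g^5 - 21*g^4 + 12*g^3 - 4*g^2 - 19*g + 6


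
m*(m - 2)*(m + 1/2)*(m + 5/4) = m^4 - m^3/4 - 23*m^2/8 - 5*m/4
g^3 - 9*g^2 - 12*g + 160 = (g - 8)*(g - 5)*(g + 4)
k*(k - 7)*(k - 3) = k^3 - 10*k^2 + 21*k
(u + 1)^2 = u^2 + 2*u + 1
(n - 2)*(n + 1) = n^2 - n - 2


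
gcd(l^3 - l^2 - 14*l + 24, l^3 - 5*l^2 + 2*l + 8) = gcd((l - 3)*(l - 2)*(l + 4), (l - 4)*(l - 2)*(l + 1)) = l - 2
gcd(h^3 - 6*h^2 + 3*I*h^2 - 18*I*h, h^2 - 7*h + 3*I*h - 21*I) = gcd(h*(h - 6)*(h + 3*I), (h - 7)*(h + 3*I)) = h + 3*I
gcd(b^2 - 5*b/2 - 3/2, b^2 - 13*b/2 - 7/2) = b + 1/2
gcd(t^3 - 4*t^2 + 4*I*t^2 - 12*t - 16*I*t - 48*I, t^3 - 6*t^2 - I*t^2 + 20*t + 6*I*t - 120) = t^2 + t*(-6 + 4*I) - 24*I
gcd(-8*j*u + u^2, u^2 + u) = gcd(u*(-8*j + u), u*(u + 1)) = u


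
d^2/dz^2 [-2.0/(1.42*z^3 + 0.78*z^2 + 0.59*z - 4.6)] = ((17.04*z + 3.12)*(1.42*z^3 + 0.78*z^2 + 0.59*z - 4.6) - 2.0*(4.26*z^2 + 1.56*z + 0.59)*(8.52*z^2 + 3.12*z + 1.18))/(1.42*z^3 + 0.78*z^2 + 0.59*z - 4.6)^3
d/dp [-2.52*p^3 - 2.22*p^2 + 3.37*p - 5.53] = -7.56*p^2 - 4.44*p + 3.37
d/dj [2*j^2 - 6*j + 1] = 4*j - 6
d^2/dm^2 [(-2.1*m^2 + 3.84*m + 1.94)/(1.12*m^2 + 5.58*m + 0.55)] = (35.882112*m^3 + 22.362816*m^2 + 58.5527040000001*m + 93.578732)/(1.404928*m^6 + 20.998656*m^5 + 106.688064*m^4 + 194.364792*m^3 + 52.39146*m^2 + 5.06385*m + 0.166375)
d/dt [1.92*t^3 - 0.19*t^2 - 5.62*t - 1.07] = 5.76*t^2 - 0.38*t - 5.62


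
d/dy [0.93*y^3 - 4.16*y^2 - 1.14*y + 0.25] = 2.79*y^2 - 8.32*y - 1.14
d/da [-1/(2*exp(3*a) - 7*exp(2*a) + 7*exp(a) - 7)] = (6*exp(2*a) - 14*exp(a) + 7)*exp(a)/(2*exp(3*a) - 7*exp(2*a) + 7*exp(a) - 7)^2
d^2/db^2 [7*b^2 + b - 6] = 14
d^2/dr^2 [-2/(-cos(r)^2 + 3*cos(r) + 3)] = 2*(4*sin(r)^4 + 9*sin(r)^2*cos(r) - 23*sin(r)^2 - 5)/(sin(r)^2 + 3*cos(r) + 2)^3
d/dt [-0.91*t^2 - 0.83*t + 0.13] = -1.82*t - 0.83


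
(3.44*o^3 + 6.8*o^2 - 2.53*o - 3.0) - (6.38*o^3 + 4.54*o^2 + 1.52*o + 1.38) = -2.94*o^3 + 2.26*o^2 - 4.05*o - 4.38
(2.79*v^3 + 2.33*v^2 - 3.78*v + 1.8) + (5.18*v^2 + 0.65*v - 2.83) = 2.79*v^3 + 7.51*v^2 - 3.13*v - 1.03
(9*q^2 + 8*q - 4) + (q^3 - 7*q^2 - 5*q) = q^3 + 2*q^2 + 3*q - 4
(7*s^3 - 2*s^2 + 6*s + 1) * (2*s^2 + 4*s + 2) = 14*s^5 + 24*s^4 + 18*s^3 + 22*s^2 + 16*s + 2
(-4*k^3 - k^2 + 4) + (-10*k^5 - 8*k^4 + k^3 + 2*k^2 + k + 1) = -10*k^5 - 8*k^4 - 3*k^3 + k^2 + k + 5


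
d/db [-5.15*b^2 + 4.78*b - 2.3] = 4.78 - 10.3*b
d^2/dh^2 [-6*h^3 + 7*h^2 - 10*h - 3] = 14 - 36*h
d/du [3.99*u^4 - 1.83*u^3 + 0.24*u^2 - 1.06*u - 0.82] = 15.96*u^3 - 5.49*u^2 + 0.48*u - 1.06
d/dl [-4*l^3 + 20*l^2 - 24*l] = -12*l^2 + 40*l - 24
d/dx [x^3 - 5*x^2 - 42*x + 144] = 3*x^2 - 10*x - 42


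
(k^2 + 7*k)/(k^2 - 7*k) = (k + 7)/(k - 7)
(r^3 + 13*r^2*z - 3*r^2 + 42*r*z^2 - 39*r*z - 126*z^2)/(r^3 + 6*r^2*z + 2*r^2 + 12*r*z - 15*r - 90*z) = (r + 7*z)/(r + 5)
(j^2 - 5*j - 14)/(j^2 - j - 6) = (j - 7)/(j - 3)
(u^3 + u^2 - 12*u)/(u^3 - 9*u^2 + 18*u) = (u + 4)/(u - 6)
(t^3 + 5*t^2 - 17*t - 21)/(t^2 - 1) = (t^2 + 4*t - 21)/(t - 1)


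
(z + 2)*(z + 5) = z^2 + 7*z + 10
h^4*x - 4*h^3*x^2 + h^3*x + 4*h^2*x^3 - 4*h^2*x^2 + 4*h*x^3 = h*(h - 2*x)^2*(h*x + x)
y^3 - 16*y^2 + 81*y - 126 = (y - 7)*(y - 6)*(y - 3)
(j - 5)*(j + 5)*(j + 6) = j^3 + 6*j^2 - 25*j - 150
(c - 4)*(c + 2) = c^2 - 2*c - 8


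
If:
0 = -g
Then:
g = 0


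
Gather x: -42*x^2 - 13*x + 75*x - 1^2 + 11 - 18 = -42*x^2 + 62*x - 8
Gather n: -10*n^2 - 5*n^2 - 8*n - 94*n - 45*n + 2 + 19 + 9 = -15*n^2 - 147*n + 30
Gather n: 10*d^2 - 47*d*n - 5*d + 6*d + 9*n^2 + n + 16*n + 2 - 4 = 10*d^2 + d + 9*n^2 + n*(17 - 47*d) - 2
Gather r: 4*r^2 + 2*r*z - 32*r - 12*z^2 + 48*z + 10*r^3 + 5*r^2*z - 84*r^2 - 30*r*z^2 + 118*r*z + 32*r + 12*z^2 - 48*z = 10*r^3 + r^2*(5*z - 80) + r*(-30*z^2 + 120*z)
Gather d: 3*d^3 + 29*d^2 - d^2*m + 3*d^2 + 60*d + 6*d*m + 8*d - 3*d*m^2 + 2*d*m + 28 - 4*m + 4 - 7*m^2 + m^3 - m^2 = 3*d^3 + d^2*(32 - m) + d*(-3*m^2 + 8*m + 68) + m^3 - 8*m^2 - 4*m + 32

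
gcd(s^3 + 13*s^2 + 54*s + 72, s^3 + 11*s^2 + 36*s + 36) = s^2 + 9*s + 18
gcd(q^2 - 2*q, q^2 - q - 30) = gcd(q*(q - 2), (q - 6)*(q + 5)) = 1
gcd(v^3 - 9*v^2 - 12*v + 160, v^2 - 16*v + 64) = v - 8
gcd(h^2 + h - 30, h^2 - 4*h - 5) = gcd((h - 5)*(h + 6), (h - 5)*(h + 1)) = h - 5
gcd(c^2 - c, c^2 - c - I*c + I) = c - 1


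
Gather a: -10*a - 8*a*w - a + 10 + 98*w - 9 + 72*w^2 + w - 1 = a*(-8*w - 11) + 72*w^2 + 99*w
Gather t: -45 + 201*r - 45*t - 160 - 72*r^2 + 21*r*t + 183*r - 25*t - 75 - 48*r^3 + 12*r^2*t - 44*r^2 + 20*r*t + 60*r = -48*r^3 - 116*r^2 + 444*r + t*(12*r^2 + 41*r - 70) - 280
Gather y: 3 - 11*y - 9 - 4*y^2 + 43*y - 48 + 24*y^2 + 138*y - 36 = 20*y^2 + 170*y - 90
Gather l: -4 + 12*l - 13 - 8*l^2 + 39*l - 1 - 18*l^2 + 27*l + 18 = -26*l^2 + 78*l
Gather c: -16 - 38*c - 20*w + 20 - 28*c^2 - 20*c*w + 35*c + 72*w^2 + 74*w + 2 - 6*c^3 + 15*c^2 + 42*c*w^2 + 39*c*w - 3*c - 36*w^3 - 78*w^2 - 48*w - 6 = -6*c^3 - 13*c^2 + c*(42*w^2 + 19*w - 6) - 36*w^3 - 6*w^2 + 6*w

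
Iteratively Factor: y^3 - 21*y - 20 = (y + 4)*(y^2 - 4*y - 5) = (y - 5)*(y + 4)*(y + 1)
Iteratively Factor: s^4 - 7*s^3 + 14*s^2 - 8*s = (s - 2)*(s^3 - 5*s^2 + 4*s) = (s - 2)*(s - 1)*(s^2 - 4*s) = (s - 4)*(s - 2)*(s - 1)*(s)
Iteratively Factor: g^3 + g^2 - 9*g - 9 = (g + 3)*(g^2 - 2*g - 3) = (g + 1)*(g + 3)*(g - 3)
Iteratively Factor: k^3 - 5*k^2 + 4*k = (k - 4)*(k^2 - k) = (k - 4)*(k - 1)*(k)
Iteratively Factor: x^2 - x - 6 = (x - 3)*(x + 2)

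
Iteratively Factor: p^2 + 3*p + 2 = (p + 2)*(p + 1)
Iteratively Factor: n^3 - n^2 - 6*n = (n)*(n^2 - n - 6) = n*(n + 2)*(n - 3)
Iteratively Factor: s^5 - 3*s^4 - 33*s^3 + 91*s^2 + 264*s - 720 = (s - 5)*(s^4 + 2*s^3 - 23*s^2 - 24*s + 144) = (s - 5)*(s + 4)*(s^3 - 2*s^2 - 15*s + 36) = (s - 5)*(s + 4)^2*(s^2 - 6*s + 9) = (s - 5)*(s - 3)*(s + 4)^2*(s - 3)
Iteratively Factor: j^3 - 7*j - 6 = (j + 2)*(j^2 - 2*j - 3) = (j - 3)*(j + 2)*(j + 1)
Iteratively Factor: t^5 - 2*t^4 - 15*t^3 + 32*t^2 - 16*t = (t)*(t^4 - 2*t^3 - 15*t^2 + 32*t - 16) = t*(t - 1)*(t^3 - t^2 - 16*t + 16) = t*(t - 4)*(t - 1)*(t^2 + 3*t - 4) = t*(t - 4)*(t - 1)^2*(t + 4)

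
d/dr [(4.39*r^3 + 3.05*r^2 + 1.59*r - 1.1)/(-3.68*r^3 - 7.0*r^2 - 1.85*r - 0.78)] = (7.105427357601e-15*r^5 - 19.506*r^4 - 4.54059999999998*r^3 - 16.9291*r^2 - 20.158*r - 3.2752)/(13.5424*r^6 + 51.52*r^5 + 62.616*r^4 + 31.6408*r^3 + 14.3425*r^2 + 2.886*r + 0.6084)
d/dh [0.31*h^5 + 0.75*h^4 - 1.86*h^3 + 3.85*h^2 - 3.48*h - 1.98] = 1.55*h^4 + 3.0*h^3 - 5.58*h^2 + 7.7*h - 3.48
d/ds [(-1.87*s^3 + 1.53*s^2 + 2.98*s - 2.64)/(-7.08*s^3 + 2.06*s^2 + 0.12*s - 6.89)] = (-7.105427357601e-15*s^5 + 6.9802*s^4 + 41.748*s^3 - 23.3759*s^2 - 10.2066*s - 20.2154)/(50.1264*s^6 - 29.1696*s^5 + 2.5444*s^4 + 98.0568*s^3 - 28.3724*s^2 - 1.6536*s + 47.4721)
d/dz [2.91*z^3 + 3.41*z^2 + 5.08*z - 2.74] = 8.73*z^2 + 6.82*z + 5.08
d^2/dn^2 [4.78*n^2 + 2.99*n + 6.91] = 9.56000000000000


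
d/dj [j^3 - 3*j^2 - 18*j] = 3*j^2 - 6*j - 18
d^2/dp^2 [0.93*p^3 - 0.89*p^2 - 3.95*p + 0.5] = 5.58*p - 1.78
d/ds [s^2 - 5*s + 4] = 2*s - 5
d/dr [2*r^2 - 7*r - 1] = 4*r - 7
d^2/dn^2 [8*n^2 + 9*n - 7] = 16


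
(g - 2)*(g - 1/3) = g^2 - 7*g/3 + 2/3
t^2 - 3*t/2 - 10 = (t - 4)*(t + 5/2)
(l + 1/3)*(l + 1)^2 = l^3 + 7*l^2/3 + 5*l/3 + 1/3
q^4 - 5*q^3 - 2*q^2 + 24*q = q*(q - 4)*(q - 3)*(q + 2)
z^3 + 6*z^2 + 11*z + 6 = (z + 1)*(z + 2)*(z + 3)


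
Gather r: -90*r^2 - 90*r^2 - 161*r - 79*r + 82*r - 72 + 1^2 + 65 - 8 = -180*r^2 - 158*r - 14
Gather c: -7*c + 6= 6 - 7*c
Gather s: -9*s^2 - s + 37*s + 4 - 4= -9*s^2 + 36*s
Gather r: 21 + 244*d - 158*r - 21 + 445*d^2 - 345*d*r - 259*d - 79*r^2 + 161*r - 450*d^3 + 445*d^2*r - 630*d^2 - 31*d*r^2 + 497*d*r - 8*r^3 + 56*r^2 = -450*d^3 - 185*d^2 - 15*d - 8*r^3 + r^2*(-31*d - 23) + r*(445*d^2 + 152*d + 3)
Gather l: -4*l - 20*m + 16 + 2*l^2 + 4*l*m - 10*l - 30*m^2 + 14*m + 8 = 2*l^2 + l*(4*m - 14) - 30*m^2 - 6*m + 24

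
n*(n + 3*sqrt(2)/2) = n^2 + 3*sqrt(2)*n/2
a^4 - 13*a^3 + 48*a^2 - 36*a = a*(a - 6)^2*(a - 1)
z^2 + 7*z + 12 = (z + 3)*(z + 4)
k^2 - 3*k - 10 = (k - 5)*(k + 2)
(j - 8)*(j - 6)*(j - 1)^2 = j^4 - 16*j^3 + 77*j^2 - 110*j + 48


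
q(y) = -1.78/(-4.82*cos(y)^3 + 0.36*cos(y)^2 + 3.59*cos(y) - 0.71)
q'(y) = -1.78*(-14.46*sin(y)*cos(y)^2 + 0.72*sin(y)*cos(y) + 3.59*sin(y))/(-4.82*cos(y)^3 + 0.36*cos(y)^2 + 3.59*cos(y) - 0.71)^2 = (25.7388*cos(y)^2 - 1.2816*cos(y) - 6.3902)*sin(y)/(4.82*cos(y)^3 - 0.36*cos(y)^2 - 3.59*cos(y) + 0.71)^2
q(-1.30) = -9.68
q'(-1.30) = 139.48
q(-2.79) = -7.90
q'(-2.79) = -118.68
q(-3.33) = -2.62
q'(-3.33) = 7.99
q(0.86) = -3.98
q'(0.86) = 14.16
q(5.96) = 1.63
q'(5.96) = -4.14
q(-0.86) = -3.98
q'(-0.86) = -14.16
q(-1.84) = 1.15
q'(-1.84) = 1.70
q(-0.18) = 1.25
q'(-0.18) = -1.53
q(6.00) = 1.49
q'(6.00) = -3.14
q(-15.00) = 1.59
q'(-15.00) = -4.93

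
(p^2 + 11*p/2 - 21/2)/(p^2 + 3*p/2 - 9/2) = (p + 7)/(p + 3)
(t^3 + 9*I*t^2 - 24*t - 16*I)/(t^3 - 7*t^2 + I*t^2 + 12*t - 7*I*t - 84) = (t^2 + 5*I*t - 4)/(t^2 - t*(7 + 3*I) + 21*I)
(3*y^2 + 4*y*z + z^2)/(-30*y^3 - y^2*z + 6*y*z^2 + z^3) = (-y - z)/(10*y^2 - 3*y*z - z^2)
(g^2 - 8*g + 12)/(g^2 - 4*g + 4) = (g - 6)/(g - 2)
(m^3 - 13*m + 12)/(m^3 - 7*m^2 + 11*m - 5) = (m^2 + m - 12)/(m^2 - 6*m + 5)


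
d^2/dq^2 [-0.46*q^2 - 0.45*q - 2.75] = -0.920000000000000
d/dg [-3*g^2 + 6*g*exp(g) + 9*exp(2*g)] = 6*g*exp(g) - 6*g + 18*exp(2*g) + 6*exp(g)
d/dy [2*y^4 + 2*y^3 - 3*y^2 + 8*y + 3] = 8*y^3 + 6*y^2 - 6*y + 8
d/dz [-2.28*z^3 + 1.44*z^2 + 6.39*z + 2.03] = -6.84*z^2 + 2.88*z + 6.39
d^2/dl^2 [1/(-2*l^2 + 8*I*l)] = (l*(l - 4*I) - 4*(l - 2*I)^2)/(l^3*(l - 4*I)^3)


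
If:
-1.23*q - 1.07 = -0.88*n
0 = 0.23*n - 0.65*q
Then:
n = 2.41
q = 0.85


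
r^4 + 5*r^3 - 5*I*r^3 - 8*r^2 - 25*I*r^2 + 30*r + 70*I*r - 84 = (r - 2)*(r + 7)*(r - 6*I)*(r + I)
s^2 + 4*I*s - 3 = (s + I)*(s + 3*I)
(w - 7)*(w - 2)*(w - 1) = w^3 - 10*w^2 + 23*w - 14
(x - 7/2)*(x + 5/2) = x^2 - x - 35/4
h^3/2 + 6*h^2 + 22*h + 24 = (h/2 + 1)*(h + 4)*(h + 6)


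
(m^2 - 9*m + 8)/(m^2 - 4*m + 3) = (m - 8)/(m - 3)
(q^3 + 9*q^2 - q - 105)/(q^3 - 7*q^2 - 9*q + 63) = (q^2 + 12*q + 35)/(q^2 - 4*q - 21)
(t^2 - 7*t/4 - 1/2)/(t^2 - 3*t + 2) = (t + 1/4)/(t - 1)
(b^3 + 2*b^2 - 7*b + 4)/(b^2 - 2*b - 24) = (b^2 - 2*b + 1)/(b - 6)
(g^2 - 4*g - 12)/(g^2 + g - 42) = (g + 2)/(g + 7)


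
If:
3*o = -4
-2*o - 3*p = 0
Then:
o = -4/3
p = 8/9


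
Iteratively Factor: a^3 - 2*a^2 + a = (a - 1)*(a^2 - a) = (a - 1)^2*(a)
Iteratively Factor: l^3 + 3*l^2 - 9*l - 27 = (l + 3)*(l^2 - 9) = (l - 3)*(l + 3)*(l + 3)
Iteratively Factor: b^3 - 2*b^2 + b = (b - 1)*(b^2 - b) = (b - 1)^2*(b)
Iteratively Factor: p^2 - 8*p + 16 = (p - 4)*(p - 4)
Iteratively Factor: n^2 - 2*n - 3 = (n - 3)*(n + 1)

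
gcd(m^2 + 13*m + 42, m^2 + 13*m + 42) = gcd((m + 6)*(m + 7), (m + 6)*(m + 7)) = m^2 + 13*m + 42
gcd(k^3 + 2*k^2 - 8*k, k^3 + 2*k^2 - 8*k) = k^3 + 2*k^2 - 8*k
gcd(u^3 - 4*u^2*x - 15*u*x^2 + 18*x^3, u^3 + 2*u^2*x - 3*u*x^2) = -u^2 - 2*u*x + 3*x^2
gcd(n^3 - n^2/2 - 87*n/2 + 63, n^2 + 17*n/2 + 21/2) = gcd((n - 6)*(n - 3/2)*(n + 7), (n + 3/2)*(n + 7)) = n + 7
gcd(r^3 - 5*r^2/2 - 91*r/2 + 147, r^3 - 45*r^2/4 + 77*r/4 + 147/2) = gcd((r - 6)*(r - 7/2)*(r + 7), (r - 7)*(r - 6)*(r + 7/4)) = r - 6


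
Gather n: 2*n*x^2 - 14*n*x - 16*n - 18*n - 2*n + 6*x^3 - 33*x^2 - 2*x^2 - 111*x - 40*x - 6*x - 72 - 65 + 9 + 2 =n*(2*x^2 - 14*x - 36) + 6*x^3 - 35*x^2 - 157*x - 126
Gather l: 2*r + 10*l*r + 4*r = 10*l*r + 6*r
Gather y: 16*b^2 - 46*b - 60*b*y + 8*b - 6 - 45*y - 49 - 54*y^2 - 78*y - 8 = 16*b^2 - 38*b - 54*y^2 + y*(-60*b - 123) - 63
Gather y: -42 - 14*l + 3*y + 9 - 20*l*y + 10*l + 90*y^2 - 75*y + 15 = -4*l + 90*y^2 + y*(-20*l - 72) - 18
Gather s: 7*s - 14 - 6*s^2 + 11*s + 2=-6*s^2 + 18*s - 12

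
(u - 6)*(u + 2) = u^2 - 4*u - 12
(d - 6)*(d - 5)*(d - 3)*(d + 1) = d^4 - 13*d^3 + 49*d^2 - 27*d - 90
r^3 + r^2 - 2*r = r*(r - 1)*(r + 2)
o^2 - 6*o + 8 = (o - 4)*(o - 2)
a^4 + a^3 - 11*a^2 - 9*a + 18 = (a - 3)*(a - 1)*(a + 2)*(a + 3)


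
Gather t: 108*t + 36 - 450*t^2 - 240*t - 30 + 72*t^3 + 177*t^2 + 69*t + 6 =72*t^3 - 273*t^2 - 63*t + 12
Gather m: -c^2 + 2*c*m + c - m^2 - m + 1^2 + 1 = -c^2 + c - m^2 + m*(2*c - 1) + 2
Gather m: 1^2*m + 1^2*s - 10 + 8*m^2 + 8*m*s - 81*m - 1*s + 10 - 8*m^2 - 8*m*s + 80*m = 0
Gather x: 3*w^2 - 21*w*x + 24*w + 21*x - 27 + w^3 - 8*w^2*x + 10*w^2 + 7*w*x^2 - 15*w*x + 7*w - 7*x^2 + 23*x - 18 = w^3 + 13*w^2 + 31*w + x^2*(7*w - 7) + x*(-8*w^2 - 36*w + 44) - 45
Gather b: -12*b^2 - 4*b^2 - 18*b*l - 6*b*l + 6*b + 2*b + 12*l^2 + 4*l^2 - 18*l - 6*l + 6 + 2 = -16*b^2 + b*(8 - 24*l) + 16*l^2 - 24*l + 8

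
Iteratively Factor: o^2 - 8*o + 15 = (o - 5)*(o - 3)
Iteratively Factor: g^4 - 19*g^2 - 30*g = (g - 5)*(g^3 + 5*g^2 + 6*g) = (g - 5)*(g + 2)*(g^2 + 3*g) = g*(g - 5)*(g + 2)*(g + 3)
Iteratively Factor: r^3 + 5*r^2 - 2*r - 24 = (r + 3)*(r^2 + 2*r - 8) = (r - 2)*(r + 3)*(r + 4)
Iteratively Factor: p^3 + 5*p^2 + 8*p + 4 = (p + 1)*(p^2 + 4*p + 4) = (p + 1)*(p + 2)*(p + 2)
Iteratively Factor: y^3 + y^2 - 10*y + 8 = (y - 1)*(y^2 + 2*y - 8) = (y - 1)*(y + 4)*(y - 2)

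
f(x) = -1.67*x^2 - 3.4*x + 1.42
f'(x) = -3.34*x - 3.4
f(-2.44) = -0.23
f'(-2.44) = 4.75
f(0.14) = 0.91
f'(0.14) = -3.87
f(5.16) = -60.59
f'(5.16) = -20.63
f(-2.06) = 1.34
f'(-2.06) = 3.48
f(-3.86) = -10.34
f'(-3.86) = 9.49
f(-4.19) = -13.65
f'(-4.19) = 10.59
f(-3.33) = -5.78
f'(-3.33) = 7.72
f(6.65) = -95.04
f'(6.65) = -25.61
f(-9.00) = -103.25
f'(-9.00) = 26.66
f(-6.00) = -38.30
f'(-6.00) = 16.64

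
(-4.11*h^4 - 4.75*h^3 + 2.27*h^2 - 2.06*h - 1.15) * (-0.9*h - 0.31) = 3.699*h^5 + 5.5491*h^4 - 0.5705*h^3 + 1.1503*h^2 + 1.6736*h + 0.3565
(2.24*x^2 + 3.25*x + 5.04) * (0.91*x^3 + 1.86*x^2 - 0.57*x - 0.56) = 2.0384*x^5 + 7.1239*x^4 + 9.3546*x^3 + 6.2675*x^2 - 4.6928*x - 2.8224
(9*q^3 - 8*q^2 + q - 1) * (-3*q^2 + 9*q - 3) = -27*q^5 + 105*q^4 - 102*q^3 + 36*q^2 - 12*q + 3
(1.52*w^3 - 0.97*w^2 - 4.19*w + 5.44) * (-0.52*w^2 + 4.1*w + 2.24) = -0.7904*w^5 + 6.7364*w^4 + 1.6066*w^3 - 22.1806*w^2 + 12.9184*w + 12.1856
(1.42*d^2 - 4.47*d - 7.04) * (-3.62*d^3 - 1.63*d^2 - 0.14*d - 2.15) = -5.1404*d^5 + 13.8668*d^4 + 32.5721*d^3 + 9.048*d^2 + 10.5961*d + 15.136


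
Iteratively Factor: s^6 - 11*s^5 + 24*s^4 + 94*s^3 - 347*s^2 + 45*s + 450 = (s + 1)*(s^5 - 12*s^4 + 36*s^3 + 58*s^2 - 405*s + 450) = (s - 3)*(s + 1)*(s^4 - 9*s^3 + 9*s^2 + 85*s - 150) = (s - 3)*(s - 2)*(s + 1)*(s^3 - 7*s^2 - 5*s + 75) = (s - 5)*(s - 3)*(s - 2)*(s + 1)*(s^2 - 2*s - 15) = (s - 5)^2*(s - 3)*(s - 2)*(s + 1)*(s + 3)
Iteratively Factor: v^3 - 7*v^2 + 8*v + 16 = (v + 1)*(v^2 - 8*v + 16) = (v - 4)*(v + 1)*(v - 4)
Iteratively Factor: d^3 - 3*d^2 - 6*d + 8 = (d - 1)*(d^2 - 2*d - 8) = (d - 1)*(d + 2)*(d - 4)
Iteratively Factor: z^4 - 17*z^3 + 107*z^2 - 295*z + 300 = (z - 4)*(z^3 - 13*z^2 + 55*z - 75) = (z - 5)*(z - 4)*(z^2 - 8*z + 15) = (z - 5)*(z - 4)*(z - 3)*(z - 5)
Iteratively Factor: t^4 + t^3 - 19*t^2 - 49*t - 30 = (t + 1)*(t^3 - 19*t - 30) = (t + 1)*(t + 3)*(t^2 - 3*t - 10) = (t - 5)*(t + 1)*(t + 3)*(t + 2)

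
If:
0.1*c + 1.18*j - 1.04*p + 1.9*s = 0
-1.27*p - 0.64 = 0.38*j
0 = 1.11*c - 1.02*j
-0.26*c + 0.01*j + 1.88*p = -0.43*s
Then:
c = -0.85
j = -0.93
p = -0.23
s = 0.50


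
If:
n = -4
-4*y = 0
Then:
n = -4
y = 0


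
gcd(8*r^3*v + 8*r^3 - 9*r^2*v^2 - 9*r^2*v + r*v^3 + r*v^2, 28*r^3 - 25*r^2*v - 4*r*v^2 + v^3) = r - v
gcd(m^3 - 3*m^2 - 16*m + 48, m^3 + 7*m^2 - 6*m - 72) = m^2 + m - 12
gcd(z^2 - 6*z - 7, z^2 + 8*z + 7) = z + 1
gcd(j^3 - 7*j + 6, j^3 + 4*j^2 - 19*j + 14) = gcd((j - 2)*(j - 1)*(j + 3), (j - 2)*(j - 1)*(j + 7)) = j^2 - 3*j + 2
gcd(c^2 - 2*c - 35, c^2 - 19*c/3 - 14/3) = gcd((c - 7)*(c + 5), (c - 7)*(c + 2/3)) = c - 7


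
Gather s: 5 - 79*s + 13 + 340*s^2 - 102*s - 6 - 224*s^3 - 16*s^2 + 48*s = -224*s^3 + 324*s^2 - 133*s + 12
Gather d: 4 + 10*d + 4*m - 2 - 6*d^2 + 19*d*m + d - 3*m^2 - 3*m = -6*d^2 + d*(19*m + 11) - 3*m^2 + m + 2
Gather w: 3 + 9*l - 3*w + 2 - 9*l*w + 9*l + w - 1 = 18*l + w*(-9*l - 2) + 4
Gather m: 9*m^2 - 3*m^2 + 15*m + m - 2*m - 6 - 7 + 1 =6*m^2 + 14*m - 12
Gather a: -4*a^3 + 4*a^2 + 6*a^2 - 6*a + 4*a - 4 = -4*a^3 + 10*a^2 - 2*a - 4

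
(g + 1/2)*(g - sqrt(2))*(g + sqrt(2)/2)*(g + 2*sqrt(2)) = g^4 + g^3/2 + 3*sqrt(2)*g^3/2 - 3*g^2 + 3*sqrt(2)*g^2/4 - 2*sqrt(2)*g - 3*g/2 - sqrt(2)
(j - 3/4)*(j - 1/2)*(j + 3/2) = j^3 + j^2/4 - 3*j/2 + 9/16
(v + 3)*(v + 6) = v^2 + 9*v + 18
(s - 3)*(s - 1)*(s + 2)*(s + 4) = s^4 + 2*s^3 - 13*s^2 - 14*s + 24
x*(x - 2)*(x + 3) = x^3 + x^2 - 6*x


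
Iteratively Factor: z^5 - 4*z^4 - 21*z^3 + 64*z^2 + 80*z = (z)*(z^4 - 4*z^3 - 21*z^2 + 64*z + 80) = z*(z - 4)*(z^3 - 21*z - 20) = z*(z - 4)*(z + 4)*(z^2 - 4*z - 5) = z*(z - 4)*(z + 1)*(z + 4)*(z - 5)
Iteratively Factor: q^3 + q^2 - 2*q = (q + 2)*(q^2 - q) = (q - 1)*(q + 2)*(q)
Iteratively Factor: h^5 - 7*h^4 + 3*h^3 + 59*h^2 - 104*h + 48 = (h - 1)*(h^4 - 6*h^3 - 3*h^2 + 56*h - 48) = (h - 1)*(h + 3)*(h^3 - 9*h^2 + 24*h - 16) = (h - 1)^2*(h + 3)*(h^2 - 8*h + 16) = (h - 4)*(h - 1)^2*(h + 3)*(h - 4)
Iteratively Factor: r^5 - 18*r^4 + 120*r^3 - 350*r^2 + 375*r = (r - 5)*(r^4 - 13*r^3 + 55*r^2 - 75*r) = r*(r - 5)*(r^3 - 13*r^2 + 55*r - 75) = r*(r - 5)^2*(r^2 - 8*r + 15) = r*(r - 5)^2*(r - 3)*(r - 5)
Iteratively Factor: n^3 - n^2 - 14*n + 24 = (n - 2)*(n^2 + n - 12) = (n - 3)*(n - 2)*(n + 4)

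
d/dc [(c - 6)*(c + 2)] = 2*c - 4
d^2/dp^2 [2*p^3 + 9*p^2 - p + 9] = 12*p + 18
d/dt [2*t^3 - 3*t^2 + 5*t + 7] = 6*t^2 - 6*t + 5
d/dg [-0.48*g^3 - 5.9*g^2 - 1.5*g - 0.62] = -1.44*g^2 - 11.8*g - 1.5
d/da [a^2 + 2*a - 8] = 2*a + 2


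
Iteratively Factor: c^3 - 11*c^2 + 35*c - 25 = (c - 1)*(c^2 - 10*c + 25) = (c - 5)*(c - 1)*(c - 5)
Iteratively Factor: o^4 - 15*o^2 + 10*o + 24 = (o + 4)*(o^3 - 4*o^2 + o + 6) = (o - 2)*(o + 4)*(o^2 - 2*o - 3) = (o - 2)*(o + 1)*(o + 4)*(o - 3)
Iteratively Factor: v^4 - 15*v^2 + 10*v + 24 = (v - 3)*(v^3 + 3*v^2 - 6*v - 8) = (v - 3)*(v - 2)*(v^2 + 5*v + 4) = (v - 3)*(v - 2)*(v + 1)*(v + 4)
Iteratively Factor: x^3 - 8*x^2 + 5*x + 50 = (x - 5)*(x^2 - 3*x - 10) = (x - 5)^2*(x + 2)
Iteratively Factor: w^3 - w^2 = (w)*(w^2 - w) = w*(w - 1)*(w)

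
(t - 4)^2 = t^2 - 8*t + 16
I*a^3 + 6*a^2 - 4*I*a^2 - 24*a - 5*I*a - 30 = (a - 5)*(a - 6*I)*(I*a + I)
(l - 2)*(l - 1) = l^2 - 3*l + 2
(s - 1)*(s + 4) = s^2 + 3*s - 4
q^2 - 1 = (q - 1)*(q + 1)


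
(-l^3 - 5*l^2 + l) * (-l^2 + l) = l^5 + 4*l^4 - 6*l^3 + l^2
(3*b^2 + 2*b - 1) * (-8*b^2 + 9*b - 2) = -24*b^4 + 11*b^3 + 20*b^2 - 13*b + 2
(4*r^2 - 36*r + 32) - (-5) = 4*r^2 - 36*r + 37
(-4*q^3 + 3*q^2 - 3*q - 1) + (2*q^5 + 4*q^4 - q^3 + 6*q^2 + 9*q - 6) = 2*q^5 + 4*q^4 - 5*q^3 + 9*q^2 + 6*q - 7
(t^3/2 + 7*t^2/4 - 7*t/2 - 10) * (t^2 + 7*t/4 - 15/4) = t^5/2 + 21*t^4/8 - 37*t^3/16 - 363*t^2/16 - 35*t/8 + 75/2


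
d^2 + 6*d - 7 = (d - 1)*(d + 7)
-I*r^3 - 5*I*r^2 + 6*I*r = r*(r + 6)*(-I*r + I)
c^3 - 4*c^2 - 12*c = c*(c - 6)*(c + 2)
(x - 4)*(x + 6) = x^2 + 2*x - 24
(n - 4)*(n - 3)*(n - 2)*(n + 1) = n^4 - 8*n^3 + 17*n^2 + 2*n - 24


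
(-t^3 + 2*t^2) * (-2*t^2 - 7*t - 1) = 2*t^5 + 3*t^4 - 13*t^3 - 2*t^2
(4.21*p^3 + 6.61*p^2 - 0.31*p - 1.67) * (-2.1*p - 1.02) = -8.841*p^4 - 18.1752*p^3 - 6.0912*p^2 + 3.8232*p + 1.7034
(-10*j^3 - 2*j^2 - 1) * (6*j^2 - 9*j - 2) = -60*j^5 + 78*j^4 + 38*j^3 - 2*j^2 + 9*j + 2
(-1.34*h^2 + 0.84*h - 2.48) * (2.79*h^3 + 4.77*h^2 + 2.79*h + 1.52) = -3.7386*h^5 - 4.0482*h^4 - 6.651*h^3 - 11.5228*h^2 - 5.6424*h - 3.7696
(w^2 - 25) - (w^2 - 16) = -9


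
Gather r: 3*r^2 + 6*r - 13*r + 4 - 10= 3*r^2 - 7*r - 6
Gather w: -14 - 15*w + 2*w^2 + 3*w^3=3*w^3 + 2*w^2 - 15*w - 14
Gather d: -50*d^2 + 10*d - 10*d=-50*d^2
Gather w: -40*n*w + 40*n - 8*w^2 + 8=-40*n*w + 40*n - 8*w^2 + 8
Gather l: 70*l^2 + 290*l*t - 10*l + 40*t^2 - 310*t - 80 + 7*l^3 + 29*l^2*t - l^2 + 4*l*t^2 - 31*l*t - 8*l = 7*l^3 + l^2*(29*t + 69) + l*(4*t^2 + 259*t - 18) + 40*t^2 - 310*t - 80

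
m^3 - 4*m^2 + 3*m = m*(m - 3)*(m - 1)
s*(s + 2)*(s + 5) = s^3 + 7*s^2 + 10*s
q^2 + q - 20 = (q - 4)*(q + 5)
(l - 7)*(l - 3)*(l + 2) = l^3 - 8*l^2 + l + 42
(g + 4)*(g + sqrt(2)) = g^2 + sqrt(2)*g + 4*g + 4*sqrt(2)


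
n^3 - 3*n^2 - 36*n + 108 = (n - 6)*(n - 3)*(n + 6)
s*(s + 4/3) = s^2 + 4*s/3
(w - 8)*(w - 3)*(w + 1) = w^3 - 10*w^2 + 13*w + 24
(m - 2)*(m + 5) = m^2 + 3*m - 10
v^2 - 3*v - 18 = (v - 6)*(v + 3)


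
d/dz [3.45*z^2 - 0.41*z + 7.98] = 6.9*z - 0.41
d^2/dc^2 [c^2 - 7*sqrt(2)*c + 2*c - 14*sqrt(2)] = 2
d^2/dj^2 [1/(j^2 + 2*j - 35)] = 2*(-j^2 - 2*j + 4*(j + 1)^2 + 35)/(j^2 + 2*j - 35)^3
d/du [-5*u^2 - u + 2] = -10*u - 1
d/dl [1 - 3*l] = -3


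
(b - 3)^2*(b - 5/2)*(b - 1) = b^4 - 19*b^3/2 + 65*b^2/2 - 93*b/2 + 45/2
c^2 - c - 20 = (c - 5)*(c + 4)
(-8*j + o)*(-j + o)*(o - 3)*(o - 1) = 8*j^2*o^2 - 32*j^2*o + 24*j^2 - 9*j*o^3 + 36*j*o^2 - 27*j*o + o^4 - 4*o^3 + 3*o^2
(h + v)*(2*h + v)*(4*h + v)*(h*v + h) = 8*h^4*v + 8*h^4 + 14*h^3*v^2 + 14*h^3*v + 7*h^2*v^3 + 7*h^2*v^2 + h*v^4 + h*v^3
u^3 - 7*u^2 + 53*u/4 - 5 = (u - 4)*(u - 5/2)*(u - 1/2)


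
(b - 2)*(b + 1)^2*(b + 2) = b^4 + 2*b^3 - 3*b^2 - 8*b - 4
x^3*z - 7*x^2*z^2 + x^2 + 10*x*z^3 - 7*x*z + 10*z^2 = (x - 5*z)*(x - 2*z)*(x*z + 1)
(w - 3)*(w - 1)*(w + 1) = w^3 - 3*w^2 - w + 3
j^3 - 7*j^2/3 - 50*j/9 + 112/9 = (j - 8/3)*(j - 2)*(j + 7/3)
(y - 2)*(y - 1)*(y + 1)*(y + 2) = y^4 - 5*y^2 + 4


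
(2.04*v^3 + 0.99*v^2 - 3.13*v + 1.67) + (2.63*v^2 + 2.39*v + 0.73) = 2.04*v^3 + 3.62*v^2 - 0.74*v + 2.4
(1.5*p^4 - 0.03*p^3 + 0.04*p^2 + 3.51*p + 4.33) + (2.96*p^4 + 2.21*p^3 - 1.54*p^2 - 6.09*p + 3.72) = 4.46*p^4 + 2.18*p^3 - 1.5*p^2 - 2.58*p + 8.05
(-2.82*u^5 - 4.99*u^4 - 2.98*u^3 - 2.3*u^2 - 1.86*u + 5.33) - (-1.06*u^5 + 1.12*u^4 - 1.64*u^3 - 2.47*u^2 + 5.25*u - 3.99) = -1.76*u^5 - 6.11*u^4 - 1.34*u^3 + 0.17*u^2 - 7.11*u + 9.32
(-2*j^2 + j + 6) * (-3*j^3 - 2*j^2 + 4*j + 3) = 6*j^5 + j^4 - 28*j^3 - 14*j^2 + 27*j + 18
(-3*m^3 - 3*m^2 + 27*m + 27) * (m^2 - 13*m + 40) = -3*m^5 + 36*m^4 - 54*m^3 - 444*m^2 + 729*m + 1080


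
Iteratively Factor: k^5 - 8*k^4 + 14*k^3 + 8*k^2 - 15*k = (k - 5)*(k^4 - 3*k^3 - k^2 + 3*k) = k*(k - 5)*(k^3 - 3*k^2 - k + 3) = k*(k - 5)*(k - 1)*(k^2 - 2*k - 3) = k*(k - 5)*(k - 3)*(k - 1)*(k + 1)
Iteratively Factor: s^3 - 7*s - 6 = (s + 1)*(s^2 - s - 6) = (s - 3)*(s + 1)*(s + 2)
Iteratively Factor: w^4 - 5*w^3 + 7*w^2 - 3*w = (w - 3)*(w^3 - 2*w^2 + w) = (w - 3)*(w - 1)*(w^2 - w) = (w - 3)*(w - 1)^2*(w)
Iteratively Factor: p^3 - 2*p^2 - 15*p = (p)*(p^2 - 2*p - 15) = p*(p + 3)*(p - 5)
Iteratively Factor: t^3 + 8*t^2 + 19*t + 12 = (t + 1)*(t^2 + 7*t + 12) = (t + 1)*(t + 3)*(t + 4)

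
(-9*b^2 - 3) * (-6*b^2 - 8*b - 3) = 54*b^4 + 72*b^3 + 45*b^2 + 24*b + 9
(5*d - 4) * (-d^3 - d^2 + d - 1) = -5*d^4 - d^3 + 9*d^2 - 9*d + 4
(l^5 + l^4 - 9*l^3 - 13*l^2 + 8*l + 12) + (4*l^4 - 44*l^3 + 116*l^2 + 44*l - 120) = l^5 + 5*l^4 - 53*l^3 + 103*l^2 + 52*l - 108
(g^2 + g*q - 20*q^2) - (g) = g^2 + g*q - g - 20*q^2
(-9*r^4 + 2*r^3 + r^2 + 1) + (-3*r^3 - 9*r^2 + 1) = -9*r^4 - r^3 - 8*r^2 + 2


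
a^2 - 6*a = a*(a - 6)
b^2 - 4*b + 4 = (b - 2)^2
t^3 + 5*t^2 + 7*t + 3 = (t + 1)^2*(t + 3)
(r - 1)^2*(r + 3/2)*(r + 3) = r^4 + 5*r^3/2 - 7*r^2/2 - 9*r/2 + 9/2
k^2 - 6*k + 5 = (k - 5)*(k - 1)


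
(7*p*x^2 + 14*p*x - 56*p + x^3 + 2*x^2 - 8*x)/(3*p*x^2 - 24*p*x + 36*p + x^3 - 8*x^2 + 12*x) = (7*p*x + 28*p + x^2 + 4*x)/(3*p*x - 18*p + x^2 - 6*x)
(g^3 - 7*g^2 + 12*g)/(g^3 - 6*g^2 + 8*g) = (g - 3)/(g - 2)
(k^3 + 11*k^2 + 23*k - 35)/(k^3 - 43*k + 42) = (k + 5)/(k - 6)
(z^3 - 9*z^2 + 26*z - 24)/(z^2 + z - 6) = (z^2 - 7*z + 12)/(z + 3)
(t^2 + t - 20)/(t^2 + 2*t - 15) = (t - 4)/(t - 3)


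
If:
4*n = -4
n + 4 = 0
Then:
No Solution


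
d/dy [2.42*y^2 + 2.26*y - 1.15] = 4.84*y + 2.26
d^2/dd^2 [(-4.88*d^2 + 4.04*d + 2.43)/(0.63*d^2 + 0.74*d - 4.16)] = (7.757064*d^3 - 70.950222*d^2 + 70.325388*d - 128.63076)/(0.250047*d^6 + 0.881118*d^5 - 3.918348*d^4 - 11.231128*d^3 + 25.873536*d^2 + 38.418432*d - 71.991296)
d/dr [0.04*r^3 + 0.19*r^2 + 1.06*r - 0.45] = 0.12*r^2 + 0.38*r + 1.06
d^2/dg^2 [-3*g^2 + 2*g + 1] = -6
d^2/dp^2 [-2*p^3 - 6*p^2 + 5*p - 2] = -12*p - 12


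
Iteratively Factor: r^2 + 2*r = (r)*(r + 2)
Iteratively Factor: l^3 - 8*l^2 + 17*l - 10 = (l - 5)*(l^2 - 3*l + 2) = (l - 5)*(l - 1)*(l - 2)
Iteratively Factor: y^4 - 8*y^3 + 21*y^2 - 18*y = (y - 2)*(y^3 - 6*y^2 + 9*y) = (y - 3)*(y - 2)*(y^2 - 3*y) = (y - 3)^2*(y - 2)*(y)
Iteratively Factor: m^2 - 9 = (m + 3)*(m - 3)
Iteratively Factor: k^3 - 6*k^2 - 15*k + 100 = (k - 5)*(k^2 - k - 20) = (k - 5)^2*(k + 4)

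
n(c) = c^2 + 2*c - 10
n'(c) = 2*c + 2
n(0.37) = -9.12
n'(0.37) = 2.74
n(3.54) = 9.61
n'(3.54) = 9.08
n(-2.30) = -9.31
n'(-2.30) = -2.60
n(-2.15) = -9.68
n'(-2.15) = -2.30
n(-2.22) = -9.51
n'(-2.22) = -2.44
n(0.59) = -8.47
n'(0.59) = 3.18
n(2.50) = 1.25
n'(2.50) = 7.00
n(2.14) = -1.14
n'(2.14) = 6.28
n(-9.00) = 53.00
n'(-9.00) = -16.00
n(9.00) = 89.00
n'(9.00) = 20.00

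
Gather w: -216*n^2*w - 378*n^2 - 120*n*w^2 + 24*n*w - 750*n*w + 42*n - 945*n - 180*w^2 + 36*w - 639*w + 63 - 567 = -378*n^2 - 903*n + w^2*(-120*n - 180) + w*(-216*n^2 - 726*n - 603) - 504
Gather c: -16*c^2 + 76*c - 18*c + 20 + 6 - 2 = -16*c^2 + 58*c + 24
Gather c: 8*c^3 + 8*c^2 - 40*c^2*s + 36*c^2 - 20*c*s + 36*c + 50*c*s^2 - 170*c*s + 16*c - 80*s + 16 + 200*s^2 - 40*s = 8*c^3 + c^2*(44 - 40*s) + c*(50*s^2 - 190*s + 52) + 200*s^2 - 120*s + 16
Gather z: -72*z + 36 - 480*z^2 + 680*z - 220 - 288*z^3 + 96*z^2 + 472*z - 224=-288*z^3 - 384*z^2 + 1080*z - 408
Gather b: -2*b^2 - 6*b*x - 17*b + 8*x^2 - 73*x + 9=-2*b^2 + b*(-6*x - 17) + 8*x^2 - 73*x + 9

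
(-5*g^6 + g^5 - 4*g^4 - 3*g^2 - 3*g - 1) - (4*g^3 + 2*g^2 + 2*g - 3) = -5*g^6 + g^5 - 4*g^4 - 4*g^3 - 5*g^2 - 5*g + 2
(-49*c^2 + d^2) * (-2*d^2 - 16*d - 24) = 98*c^2*d^2 + 784*c^2*d + 1176*c^2 - 2*d^4 - 16*d^3 - 24*d^2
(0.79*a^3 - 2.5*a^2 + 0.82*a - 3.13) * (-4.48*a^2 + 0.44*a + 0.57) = -3.5392*a^5 + 11.5476*a^4 - 4.3233*a^3 + 12.9582*a^2 - 0.9098*a - 1.7841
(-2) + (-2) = -4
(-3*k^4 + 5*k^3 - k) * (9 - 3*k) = 9*k^5 - 42*k^4 + 45*k^3 + 3*k^2 - 9*k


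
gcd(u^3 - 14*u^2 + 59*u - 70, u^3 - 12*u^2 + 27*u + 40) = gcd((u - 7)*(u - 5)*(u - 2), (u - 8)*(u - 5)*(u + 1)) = u - 5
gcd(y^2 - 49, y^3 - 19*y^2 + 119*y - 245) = y - 7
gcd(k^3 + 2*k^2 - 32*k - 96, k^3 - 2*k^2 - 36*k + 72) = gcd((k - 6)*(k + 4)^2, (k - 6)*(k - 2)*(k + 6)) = k - 6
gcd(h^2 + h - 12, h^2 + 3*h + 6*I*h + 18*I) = 1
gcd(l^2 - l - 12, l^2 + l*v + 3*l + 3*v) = l + 3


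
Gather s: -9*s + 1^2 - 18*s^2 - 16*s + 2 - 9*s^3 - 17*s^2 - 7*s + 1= -9*s^3 - 35*s^2 - 32*s + 4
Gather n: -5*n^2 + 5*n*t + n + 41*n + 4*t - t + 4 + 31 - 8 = -5*n^2 + n*(5*t + 42) + 3*t + 27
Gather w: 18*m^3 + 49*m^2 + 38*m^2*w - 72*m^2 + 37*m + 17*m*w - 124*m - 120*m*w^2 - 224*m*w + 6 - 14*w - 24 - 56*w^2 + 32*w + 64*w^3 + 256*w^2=18*m^3 - 23*m^2 - 87*m + 64*w^3 + w^2*(200 - 120*m) + w*(38*m^2 - 207*m + 18) - 18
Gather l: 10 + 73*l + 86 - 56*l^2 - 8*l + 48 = -56*l^2 + 65*l + 144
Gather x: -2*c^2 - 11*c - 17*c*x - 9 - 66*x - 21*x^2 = -2*c^2 - 11*c - 21*x^2 + x*(-17*c - 66) - 9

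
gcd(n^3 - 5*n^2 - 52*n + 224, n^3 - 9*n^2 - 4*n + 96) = n^2 - 12*n + 32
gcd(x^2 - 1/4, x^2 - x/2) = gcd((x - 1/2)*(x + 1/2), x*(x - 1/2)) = x - 1/2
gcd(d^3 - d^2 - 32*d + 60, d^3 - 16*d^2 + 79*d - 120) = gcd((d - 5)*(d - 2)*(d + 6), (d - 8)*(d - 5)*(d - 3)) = d - 5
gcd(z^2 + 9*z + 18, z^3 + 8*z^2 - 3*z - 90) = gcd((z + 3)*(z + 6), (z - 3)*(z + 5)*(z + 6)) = z + 6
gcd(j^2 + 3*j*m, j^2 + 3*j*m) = j^2 + 3*j*m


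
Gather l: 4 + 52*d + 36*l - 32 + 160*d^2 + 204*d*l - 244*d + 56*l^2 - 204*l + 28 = 160*d^2 - 192*d + 56*l^2 + l*(204*d - 168)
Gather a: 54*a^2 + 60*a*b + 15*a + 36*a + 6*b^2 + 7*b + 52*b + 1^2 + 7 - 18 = 54*a^2 + a*(60*b + 51) + 6*b^2 + 59*b - 10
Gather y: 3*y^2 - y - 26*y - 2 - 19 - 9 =3*y^2 - 27*y - 30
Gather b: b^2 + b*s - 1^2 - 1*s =b^2 + b*s - s - 1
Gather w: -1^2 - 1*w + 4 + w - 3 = 0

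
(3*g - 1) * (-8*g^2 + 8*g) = -24*g^3 + 32*g^2 - 8*g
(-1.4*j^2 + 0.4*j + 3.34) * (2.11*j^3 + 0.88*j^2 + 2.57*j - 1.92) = -2.954*j^5 - 0.388*j^4 + 3.8014*j^3 + 6.6552*j^2 + 7.8158*j - 6.4128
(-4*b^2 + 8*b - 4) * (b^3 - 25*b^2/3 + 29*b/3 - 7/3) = -4*b^5 + 124*b^4/3 - 328*b^3/3 + 120*b^2 - 172*b/3 + 28/3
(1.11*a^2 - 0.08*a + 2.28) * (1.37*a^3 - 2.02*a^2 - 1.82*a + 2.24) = 1.5207*a^5 - 2.3518*a^4 + 1.265*a^3 - 1.9736*a^2 - 4.3288*a + 5.1072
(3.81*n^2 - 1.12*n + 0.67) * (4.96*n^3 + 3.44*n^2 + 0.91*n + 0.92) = 18.8976*n^5 + 7.5512*n^4 + 2.9375*n^3 + 4.7908*n^2 - 0.4207*n + 0.6164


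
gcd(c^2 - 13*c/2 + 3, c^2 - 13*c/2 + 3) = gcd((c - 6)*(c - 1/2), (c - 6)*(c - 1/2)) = c^2 - 13*c/2 + 3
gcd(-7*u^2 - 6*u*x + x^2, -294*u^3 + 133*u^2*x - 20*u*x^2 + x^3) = -7*u + x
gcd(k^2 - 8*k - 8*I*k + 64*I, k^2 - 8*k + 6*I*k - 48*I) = k - 8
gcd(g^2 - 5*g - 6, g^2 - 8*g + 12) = g - 6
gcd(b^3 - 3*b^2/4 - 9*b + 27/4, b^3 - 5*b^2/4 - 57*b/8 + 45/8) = b^2 - 15*b/4 + 9/4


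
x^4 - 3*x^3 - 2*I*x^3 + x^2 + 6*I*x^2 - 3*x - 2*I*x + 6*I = (x - 3)*(x - 2*I)*(x - I)*(x + I)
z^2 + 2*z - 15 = (z - 3)*(z + 5)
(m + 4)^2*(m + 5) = m^3 + 13*m^2 + 56*m + 80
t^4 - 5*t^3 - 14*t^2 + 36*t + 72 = (t - 6)*(t - 3)*(t + 2)^2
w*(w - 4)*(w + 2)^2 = w^4 - 12*w^2 - 16*w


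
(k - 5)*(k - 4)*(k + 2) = k^3 - 7*k^2 + 2*k + 40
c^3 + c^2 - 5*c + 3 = (c - 1)^2*(c + 3)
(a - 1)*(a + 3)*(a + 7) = a^3 + 9*a^2 + 11*a - 21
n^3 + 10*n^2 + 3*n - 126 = (n - 3)*(n + 6)*(n + 7)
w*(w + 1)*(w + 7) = w^3 + 8*w^2 + 7*w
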